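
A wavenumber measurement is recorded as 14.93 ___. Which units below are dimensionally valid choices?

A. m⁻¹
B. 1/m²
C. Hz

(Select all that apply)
A

wavenumber has SI base units: 1 / m

Checking each option against 1 / m:
  A. m⁻¹: ✓ matches
  B. 1/m²: ✗ does not match
  C. Hz: ✗ does not match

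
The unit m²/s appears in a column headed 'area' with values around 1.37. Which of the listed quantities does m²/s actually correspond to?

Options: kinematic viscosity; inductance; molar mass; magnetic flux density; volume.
kinematic viscosity

area should have units dimensionally equivalent to m^2 (e.g. m²).
The given unit 'm²/s' reduces to m^2 / s. Of the listed options, that is the dimensionality of kinematic viscosity.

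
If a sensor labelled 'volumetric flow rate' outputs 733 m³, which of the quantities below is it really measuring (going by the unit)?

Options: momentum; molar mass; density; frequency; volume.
volume

volumetric flow rate should have units dimensionally equivalent to m^3 / s (e.g. m³/s).
The given unit 'm³' reduces to m^3. Of the listed options, that is the dimensionality of volume.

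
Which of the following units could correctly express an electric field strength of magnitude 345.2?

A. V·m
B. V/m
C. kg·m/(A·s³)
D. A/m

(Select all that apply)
B, C

electric field strength has SI base units: kg * m / (A * s^3)

Checking each option against kg * m / (A * s^3):
  A. V·m: ✗ does not match
  B. V/m: ✓ matches
  C. kg·m/(A·s³): ✓ matches
  D. A/m: ✗ does not match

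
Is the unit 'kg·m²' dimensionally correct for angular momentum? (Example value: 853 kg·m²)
No

angular momentum has SI base units: kg * m^2 / s
kg·m² does NOT reduce to kg * m^2 / s; a valid unit for angular momentum would be e.g. kg·m²/s.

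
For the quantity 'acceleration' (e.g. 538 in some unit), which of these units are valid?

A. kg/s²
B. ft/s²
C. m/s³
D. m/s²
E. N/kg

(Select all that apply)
B, D, E

acceleration has SI base units: m / s^2

Checking each option against m / s^2:
  A. kg/s²: ✗ does not match
  B. ft/s²: ✓ matches
  C. m/s³: ✗ does not match
  D. m/s²: ✓ matches
  E. N/kg: ✓ matches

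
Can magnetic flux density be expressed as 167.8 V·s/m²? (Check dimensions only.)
Yes

magnetic flux density has SI base units: kg / (A * s^2)
V·s/m² reduces to the same SI base units, so it is a valid unit for magnetic flux density.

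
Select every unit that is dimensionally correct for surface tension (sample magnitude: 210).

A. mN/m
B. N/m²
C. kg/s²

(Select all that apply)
A, C

surface tension has SI base units: kg / s^2

Checking each option against kg / s^2:
  A. mN/m: ✓ matches
  B. N/m²: ✗ does not match
  C. kg/s²: ✓ matches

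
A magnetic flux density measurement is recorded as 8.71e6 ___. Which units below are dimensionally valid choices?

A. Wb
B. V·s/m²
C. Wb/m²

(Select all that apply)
B, C

magnetic flux density has SI base units: kg / (A * s^2)

Checking each option against kg / (A * s^2):
  A. Wb: ✗ does not match
  B. V·s/m²: ✓ matches
  C. Wb/m²: ✓ matches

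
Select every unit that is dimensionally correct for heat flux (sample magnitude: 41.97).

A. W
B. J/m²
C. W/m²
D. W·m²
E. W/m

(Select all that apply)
C

heat flux has SI base units: kg / s^3

Checking each option against kg / s^3:
  A. W: ✗ does not match
  B. J/m²: ✗ does not match
  C. W/m²: ✓ matches
  D. W·m²: ✗ does not match
  E. W/m: ✗ does not match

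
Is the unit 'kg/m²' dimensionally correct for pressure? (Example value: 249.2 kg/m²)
No

pressure has SI base units: kg / (m * s^2)
kg/m² does NOT reduce to kg / (m * s^2); a valid unit for pressure would be e.g. Pa.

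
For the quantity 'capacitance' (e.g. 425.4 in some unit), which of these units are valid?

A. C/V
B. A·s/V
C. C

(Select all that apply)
A, B

capacitance has SI base units: A^2 * s^4 / (kg * m^2)

Checking each option against A^2 * s^4 / (kg * m^2):
  A. C/V: ✓ matches
  B. A·s/V: ✓ matches
  C. C: ✗ does not match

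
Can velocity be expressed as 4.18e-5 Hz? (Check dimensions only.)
No

velocity has SI base units: m / s
Hz does NOT reduce to m / s; a valid unit for velocity would be e.g. m/s.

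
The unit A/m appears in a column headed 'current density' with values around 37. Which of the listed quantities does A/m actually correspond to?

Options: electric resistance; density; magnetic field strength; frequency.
magnetic field strength

current density should have units dimensionally equivalent to A / m^2 (e.g. A/m²).
The given unit 'A/m' reduces to A / m. Of the listed options, that is the dimensionality of magnetic field strength.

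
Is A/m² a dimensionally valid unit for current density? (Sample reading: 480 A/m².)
Yes

current density has SI base units: A / m^2
A/m² reduces to the same SI base units, so it is a valid unit for current density.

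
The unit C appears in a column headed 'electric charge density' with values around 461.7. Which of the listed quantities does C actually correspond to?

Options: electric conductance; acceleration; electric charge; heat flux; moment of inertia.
electric charge

electric charge density should have units dimensionally equivalent to A * s / m^3 (e.g. C/m³).
The given unit 'C' reduces to A * s. Of the listed options, that is the dimensionality of electric charge.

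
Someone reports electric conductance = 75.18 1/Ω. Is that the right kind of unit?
Yes

electric conductance has SI base units: A^2 * s^3 / (kg * m^2)
1/Ω reduces to the same SI base units, so it is a valid unit for electric conductance.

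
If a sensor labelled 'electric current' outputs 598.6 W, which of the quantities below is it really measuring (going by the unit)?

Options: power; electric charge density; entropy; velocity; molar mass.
power

electric current should have units dimensionally equivalent to A (e.g. A).
The given unit 'W' reduces to kg * m^2 / s^3. Of the listed options, that is the dimensionality of power.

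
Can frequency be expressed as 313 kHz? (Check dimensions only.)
Yes

frequency has SI base units: 1 / s
kHz reduces to the same SI base units, so it is a valid unit for frequency.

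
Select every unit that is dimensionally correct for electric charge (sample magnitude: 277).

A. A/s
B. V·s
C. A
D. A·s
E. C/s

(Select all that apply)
D

electric charge has SI base units: A * s

Checking each option against A * s:
  A. A/s: ✗ does not match
  B. V·s: ✗ does not match
  C. A: ✗ does not match
  D. A·s: ✓ matches
  E. C/s: ✗ does not match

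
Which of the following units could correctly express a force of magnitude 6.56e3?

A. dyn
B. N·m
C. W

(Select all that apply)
A

force has SI base units: kg * m / s^2

Checking each option against kg * m / s^2:
  A. dyn: ✓ matches
  B. N·m: ✗ does not match
  C. W: ✗ does not match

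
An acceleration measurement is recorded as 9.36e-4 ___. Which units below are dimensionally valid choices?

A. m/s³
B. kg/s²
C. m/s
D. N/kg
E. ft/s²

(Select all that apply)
D, E

acceleration has SI base units: m / s^2

Checking each option against m / s^2:
  A. m/s³: ✗ does not match
  B. kg/s²: ✗ does not match
  C. m/s: ✗ does not match
  D. N/kg: ✓ matches
  E. ft/s²: ✓ matches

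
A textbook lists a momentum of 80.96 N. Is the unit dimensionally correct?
No

momentum has SI base units: kg * m / s
N does NOT reduce to kg * m / s; a valid unit for momentum would be e.g. kg·m/s.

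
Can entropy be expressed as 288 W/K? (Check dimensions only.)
No

entropy has SI base units: kg * m^2 / (s^2 * K)
W/K does NOT reduce to kg * m^2 / (s^2 * K); a valid unit for entropy would be e.g. J/K.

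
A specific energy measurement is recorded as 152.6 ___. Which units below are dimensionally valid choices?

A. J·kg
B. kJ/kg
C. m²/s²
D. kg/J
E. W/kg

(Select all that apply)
B, C

specific energy has SI base units: m^2 / s^2

Checking each option against m^2 / s^2:
  A. J·kg: ✗ does not match
  B. kJ/kg: ✓ matches
  C. m²/s²: ✓ matches
  D. kg/J: ✗ does not match
  E. W/kg: ✗ does not match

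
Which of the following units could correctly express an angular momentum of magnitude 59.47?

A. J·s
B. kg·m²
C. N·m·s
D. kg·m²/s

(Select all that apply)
A, C, D

angular momentum has SI base units: kg * m^2 / s

Checking each option against kg * m^2 / s:
  A. J·s: ✓ matches
  B. kg·m²: ✗ does not match
  C. N·m·s: ✓ matches
  D. kg·m²/s: ✓ matches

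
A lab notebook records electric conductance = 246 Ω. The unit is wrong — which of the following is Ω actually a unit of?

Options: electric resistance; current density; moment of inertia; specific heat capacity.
electric resistance

electric conductance should have units dimensionally equivalent to A^2 * s^3 / (kg * m^2) (e.g. S).
The given unit 'Ω' reduces to kg * m^2 / (A^2 * s^3). Of the listed options, that is the dimensionality of electric resistance.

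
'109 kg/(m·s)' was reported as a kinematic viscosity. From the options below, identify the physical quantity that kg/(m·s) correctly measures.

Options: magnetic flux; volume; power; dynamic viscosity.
dynamic viscosity

kinematic viscosity should have units dimensionally equivalent to m^2 / s (e.g. m²/s).
The given unit 'kg/(m·s)' reduces to kg / (m * s). Of the listed options, that is the dimensionality of dynamic viscosity.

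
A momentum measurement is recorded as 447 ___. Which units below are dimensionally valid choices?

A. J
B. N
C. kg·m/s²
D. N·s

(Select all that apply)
D

momentum has SI base units: kg * m / s

Checking each option against kg * m / s:
  A. J: ✗ does not match
  B. N: ✗ does not match
  C. kg·m/s²: ✗ does not match
  D. N·s: ✓ matches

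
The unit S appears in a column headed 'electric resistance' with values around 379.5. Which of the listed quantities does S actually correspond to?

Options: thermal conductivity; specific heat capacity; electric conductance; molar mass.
electric conductance

electric resistance should have units dimensionally equivalent to kg * m^2 / (A^2 * s^3) (e.g. Ω).
The given unit 'S' reduces to A^2 * s^3 / (kg * m^2). Of the listed options, that is the dimensionality of electric conductance.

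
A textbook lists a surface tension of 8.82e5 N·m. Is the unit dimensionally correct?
No

surface tension has SI base units: kg / s^2
N·m does NOT reduce to kg / s^2; a valid unit for surface tension would be e.g. N/m.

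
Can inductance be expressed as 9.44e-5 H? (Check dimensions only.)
Yes

inductance has SI base units: kg * m^2 / (A^2 * s^2)
H reduces to the same SI base units, so it is a valid unit for inductance.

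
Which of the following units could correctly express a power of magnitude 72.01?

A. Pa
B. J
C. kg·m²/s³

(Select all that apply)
C

power has SI base units: kg * m^2 / s^3

Checking each option against kg * m^2 / s^3:
  A. Pa: ✗ does not match
  B. J: ✗ does not match
  C. kg·m²/s³: ✓ matches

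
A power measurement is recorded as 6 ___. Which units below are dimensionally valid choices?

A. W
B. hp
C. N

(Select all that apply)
A, B

power has SI base units: kg * m^2 / s^3

Checking each option against kg * m^2 / s^3:
  A. W: ✓ matches
  B. hp: ✓ matches
  C. N: ✗ does not match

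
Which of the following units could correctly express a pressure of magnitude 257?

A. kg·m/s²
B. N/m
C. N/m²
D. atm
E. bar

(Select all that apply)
C, D, E

pressure has SI base units: kg / (m * s^2)

Checking each option against kg / (m * s^2):
  A. kg·m/s²: ✗ does not match
  B. N/m: ✗ does not match
  C. N/m²: ✓ matches
  D. atm: ✓ matches
  E. bar: ✓ matches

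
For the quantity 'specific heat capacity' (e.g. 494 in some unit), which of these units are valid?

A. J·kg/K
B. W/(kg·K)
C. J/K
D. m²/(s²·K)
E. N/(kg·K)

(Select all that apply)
D

specific heat capacity has SI base units: m^2 / (s^2 * K)

Checking each option against m^2 / (s^2 * K):
  A. J·kg/K: ✗ does not match
  B. W/(kg·K): ✗ does not match
  C. J/K: ✗ does not match
  D. m²/(s²·K): ✓ matches
  E. N/(kg·K): ✗ does not match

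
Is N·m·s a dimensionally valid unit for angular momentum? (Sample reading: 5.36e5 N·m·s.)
Yes

angular momentum has SI base units: kg * m^2 / s
N·m·s reduces to the same SI base units, so it is a valid unit for angular momentum.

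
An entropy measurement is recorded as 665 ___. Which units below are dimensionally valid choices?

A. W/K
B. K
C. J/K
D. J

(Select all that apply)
C

entropy has SI base units: kg * m^2 / (s^2 * K)

Checking each option against kg * m^2 / (s^2 * K):
  A. W/K: ✗ does not match
  B. K: ✗ does not match
  C. J/K: ✓ matches
  D. J: ✗ does not match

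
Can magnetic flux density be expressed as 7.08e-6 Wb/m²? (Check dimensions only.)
Yes

magnetic flux density has SI base units: kg / (A * s^2)
Wb/m² reduces to the same SI base units, so it is a valid unit for magnetic flux density.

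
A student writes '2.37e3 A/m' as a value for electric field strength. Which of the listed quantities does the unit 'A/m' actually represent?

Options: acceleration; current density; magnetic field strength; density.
magnetic field strength

electric field strength should have units dimensionally equivalent to kg * m / (A * s^3) (e.g. V/m).
The given unit 'A/m' reduces to A / m. Of the listed options, that is the dimensionality of magnetic field strength.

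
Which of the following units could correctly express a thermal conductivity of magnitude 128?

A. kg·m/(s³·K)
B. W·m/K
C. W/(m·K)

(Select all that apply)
A, C

thermal conductivity has SI base units: kg * m / (s^3 * K)

Checking each option against kg * m / (s^3 * K):
  A. kg·m/(s³·K): ✓ matches
  B. W·m/K: ✗ does not match
  C. W/(m·K): ✓ matches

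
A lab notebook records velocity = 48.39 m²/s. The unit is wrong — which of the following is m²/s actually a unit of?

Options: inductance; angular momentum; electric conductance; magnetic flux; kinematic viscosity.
kinematic viscosity

velocity should have units dimensionally equivalent to m / s (e.g. m/s).
The given unit 'm²/s' reduces to m^2 / s. Of the listed options, that is the dimensionality of kinematic viscosity.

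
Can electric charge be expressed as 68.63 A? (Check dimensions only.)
No

electric charge has SI base units: A * s
A does NOT reduce to A * s; a valid unit for electric charge would be e.g. C.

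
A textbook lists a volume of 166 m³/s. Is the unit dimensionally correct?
No

volume has SI base units: m^3
m³/s does NOT reduce to m^3; a valid unit for volume would be e.g. m³.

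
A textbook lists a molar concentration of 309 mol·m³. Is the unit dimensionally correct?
No

molar concentration has SI base units: mol / m^3
mol·m³ does NOT reduce to mol / m^3; a valid unit for molar concentration would be e.g. mol/m³.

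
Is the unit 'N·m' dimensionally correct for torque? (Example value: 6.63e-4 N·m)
Yes

torque has SI base units: kg * m^2 / s^2
N·m reduces to the same SI base units, so it is a valid unit for torque.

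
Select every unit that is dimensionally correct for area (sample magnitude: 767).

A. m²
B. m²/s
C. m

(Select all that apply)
A

area has SI base units: m^2

Checking each option against m^2:
  A. m²: ✓ matches
  B. m²/s: ✗ does not match
  C. m: ✗ does not match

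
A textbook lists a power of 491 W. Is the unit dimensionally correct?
Yes

power has SI base units: kg * m^2 / s^3
W reduces to the same SI base units, so it is a valid unit for power.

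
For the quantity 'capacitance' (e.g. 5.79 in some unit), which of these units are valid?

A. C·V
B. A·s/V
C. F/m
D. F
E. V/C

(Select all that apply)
B, D

capacitance has SI base units: A^2 * s^4 / (kg * m^2)

Checking each option against A^2 * s^4 / (kg * m^2):
  A. C·V: ✗ does not match
  B. A·s/V: ✓ matches
  C. F/m: ✗ does not match
  D. F: ✓ matches
  E. V/C: ✗ does not match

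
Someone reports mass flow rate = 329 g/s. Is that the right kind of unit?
Yes

mass flow rate has SI base units: kg / s
g/s reduces to the same SI base units, so it is a valid unit for mass flow rate.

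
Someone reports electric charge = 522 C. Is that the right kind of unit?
Yes

electric charge has SI base units: A * s
C reduces to the same SI base units, so it is a valid unit for electric charge.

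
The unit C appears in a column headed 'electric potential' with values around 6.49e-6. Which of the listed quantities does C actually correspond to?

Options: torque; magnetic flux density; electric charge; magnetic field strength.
electric charge

electric potential should have units dimensionally equivalent to kg * m^2 / (A * s^3) (e.g. V).
The given unit 'C' reduces to A * s. Of the listed options, that is the dimensionality of electric charge.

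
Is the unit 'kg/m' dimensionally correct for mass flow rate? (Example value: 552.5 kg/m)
No

mass flow rate has SI base units: kg / s
kg/m does NOT reduce to kg / s; a valid unit for mass flow rate would be e.g. kg/s.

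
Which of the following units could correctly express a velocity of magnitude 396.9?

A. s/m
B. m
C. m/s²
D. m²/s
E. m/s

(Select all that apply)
E

velocity has SI base units: m / s

Checking each option against m / s:
  A. s/m: ✗ does not match
  B. m: ✗ does not match
  C. m/s²: ✗ does not match
  D. m²/s: ✗ does not match
  E. m/s: ✓ matches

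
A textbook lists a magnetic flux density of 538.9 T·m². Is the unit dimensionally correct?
No

magnetic flux density has SI base units: kg / (A * s^2)
T·m² does NOT reduce to kg / (A * s^2); a valid unit for magnetic flux density would be e.g. T.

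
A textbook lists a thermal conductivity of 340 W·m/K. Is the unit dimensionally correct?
No

thermal conductivity has SI base units: kg * m / (s^3 * K)
W·m/K does NOT reduce to kg * m / (s^3 * K); a valid unit for thermal conductivity would be e.g. W/(m·K).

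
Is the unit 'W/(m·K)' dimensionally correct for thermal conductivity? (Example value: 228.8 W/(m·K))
Yes

thermal conductivity has SI base units: kg * m / (s^3 * K)
W/(m·K) reduces to the same SI base units, so it is a valid unit for thermal conductivity.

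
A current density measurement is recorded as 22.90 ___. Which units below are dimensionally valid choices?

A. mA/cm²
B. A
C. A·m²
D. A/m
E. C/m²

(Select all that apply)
A

current density has SI base units: A / m^2

Checking each option against A / m^2:
  A. mA/cm²: ✓ matches
  B. A: ✗ does not match
  C. A·m²: ✗ does not match
  D. A/m: ✗ does not match
  E. C/m²: ✗ does not match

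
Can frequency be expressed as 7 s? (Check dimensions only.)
No

frequency has SI base units: 1 / s
s does NOT reduce to 1 / s; a valid unit for frequency would be e.g. Hz.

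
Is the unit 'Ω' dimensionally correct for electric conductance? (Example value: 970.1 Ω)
No

electric conductance has SI base units: A^2 * s^3 / (kg * m^2)
Ω does NOT reduce to A^2 * s^3 / (kg * m^2); a valid unit for electric conductance would be e.g. S.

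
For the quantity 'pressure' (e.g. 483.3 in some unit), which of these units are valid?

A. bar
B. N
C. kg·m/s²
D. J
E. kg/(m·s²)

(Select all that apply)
A, E

pressure has SI base units: kg / (m * s^2)

Checking each option against kg / (m * s^2):
  A. bar: ✓ matches
  B. N: ✗ does not match
  C. kg·m/s²: ✗ does not match
  D. J: ✗ does not match
  E. kg/(m·s²): ✓ matches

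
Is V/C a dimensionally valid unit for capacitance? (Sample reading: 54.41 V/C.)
No

capacitance has SI base units: A^2 * s^4 / (kg * m^2)
V/C does NOT reduce to A^2 * s^4 / (kg * m^2); a valid unit for capacitance would be e.g. F.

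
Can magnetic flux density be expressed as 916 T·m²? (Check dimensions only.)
No

magnetic flux density has SI base units: kg / (A * s^2)
T·m² does NOT reduce to kg / (A * s^2); a valid unit for magnetic flux density would be e.g. T.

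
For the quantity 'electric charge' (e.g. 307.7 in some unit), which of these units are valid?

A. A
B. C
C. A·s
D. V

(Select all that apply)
B, C

electric charge has SI base units: A * s

Checking each option against A * s:
  A. A: ✗ does not match
  B. C: ✓ matches
  C. A·s: ✓ matches
  D. V: ✗ does not match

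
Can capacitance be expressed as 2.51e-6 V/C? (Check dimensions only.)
No

capacitance has SI base units: A^2 * s^4 / (kg * m^2)
V/C does NOT reduce to A^2 * s^4 / (kg * m^2); a valid unit for capacitance would be e.g. F.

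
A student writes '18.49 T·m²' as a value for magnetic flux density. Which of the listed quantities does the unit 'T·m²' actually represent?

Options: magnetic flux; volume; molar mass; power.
magnetic flux

magnetic flux density should have units dimensionally equivalent to kg / (A * s^2) (e.g. T).
The given unit 'T·m²' reduces to kg * m^2 / (A * s^2). Of the listed options, that is the dimensionality of magnetic flux.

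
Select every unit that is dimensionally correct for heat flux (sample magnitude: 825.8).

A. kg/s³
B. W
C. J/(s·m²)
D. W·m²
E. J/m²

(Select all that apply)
A, C

heat flux has SI base units: kg / s^3

Checking each option against kg / s^3:
  A. kg/s³: ✓ matches
  B. W: ✗ does not match
  C. J/(s·m²): ✓ matches
  D. W·m²: ✗ does not match
  E. J/m²: ✗ does not match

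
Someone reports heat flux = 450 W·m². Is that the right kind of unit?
No

heat flux has SI base units: kg / s^3
W·m² does NOT reduce to kg / s^3; a valid unit for heat flux would be e.g. W/m².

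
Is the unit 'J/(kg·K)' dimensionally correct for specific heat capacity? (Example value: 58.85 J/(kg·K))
Yes

specific heat capacity has SI base units: m^2 / (s^2 * K)
J/(kg·K) reduces to the same SI base units, so it is a valid unit for specific heat capacity.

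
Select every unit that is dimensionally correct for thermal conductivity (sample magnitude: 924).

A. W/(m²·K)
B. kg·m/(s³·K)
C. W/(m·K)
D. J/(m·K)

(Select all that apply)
B, C

thermal conductivity has SI base units: kg * m / (s^3 * K)

Checking each option against kg * m / (s^3 * K):
  A. W/(m²·K): ✗ does not match
  B. kg·m/(s³·K): ✓ matches
  C. W/(m·K): ✓ matches
  D. J/(m·K): ✗ does not match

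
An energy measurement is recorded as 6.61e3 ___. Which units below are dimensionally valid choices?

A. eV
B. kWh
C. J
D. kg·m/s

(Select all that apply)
A, B, C

energy has SI base units: kg * m^2 / s^2

Checking each option against kg * m^2 / s^2:
  A. eV: ✓ matches
  B. kWh: ✓ matches
  C. J: ✓ matches
  D. kg·m/s: ✗ does not match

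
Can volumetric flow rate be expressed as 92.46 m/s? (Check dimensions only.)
No

volumetric flow rate has SI base units: m^3 / s
m/s does NOT reduce to m^3 / s; a valid unit for volumetric flow rate would be e.g. m³/s.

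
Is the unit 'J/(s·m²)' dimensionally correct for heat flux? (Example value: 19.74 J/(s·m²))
Yes

heat flux has SI base units: kg / s^3
J/(s·m²) reduces to the same SI base units, so it is a valid unit for heat flux.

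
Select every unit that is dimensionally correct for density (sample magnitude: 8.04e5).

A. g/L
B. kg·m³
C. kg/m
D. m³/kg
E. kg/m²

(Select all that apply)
A

density has SI base units: kg / m^3

Checking each option against kg / m^3:
  A. g/L: ✓ matches
  B. kg·m³: ✗ does not match
  C. kg/m: ✗ does not match
  D. m³/kg: ✗ does not match
  E. kg/m²: ✗ does not match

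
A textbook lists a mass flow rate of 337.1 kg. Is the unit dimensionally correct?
No

mass flow rate has SI base units: kg / s
kg does NOT reduce to kg / s; a valid unit for mass flow rate would be e.g. kg/s.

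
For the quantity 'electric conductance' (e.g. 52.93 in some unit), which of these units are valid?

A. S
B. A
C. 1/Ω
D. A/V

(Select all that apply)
A, C, D

electric conductance has SI base units: A^2 * s^3 / (kg * m^2)

Checking each option against A^2 * s^3 / (kg * m^2):
  A. S: ✓ matches
  B. A: ✗ does not match
  C. 1/Ω: ✓ matches
  D. A/V: ✓ matches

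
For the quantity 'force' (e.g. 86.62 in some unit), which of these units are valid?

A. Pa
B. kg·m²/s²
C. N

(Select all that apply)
C

force has SI base units: kg * m / s^2

Checking each option against kg * m / s^2:
  A. Pa: ✗ does not match
  B. kg·m²/s²: ✗ does not match
  C. N: ✓ matches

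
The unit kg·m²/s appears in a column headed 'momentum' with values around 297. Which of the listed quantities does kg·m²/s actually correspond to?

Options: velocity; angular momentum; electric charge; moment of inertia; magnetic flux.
angular momentum

momentum should have units dimensionally equivalent to kg * m / s (e.g. kg·m/s).
The given unit 'kg·m²/s' reduces to kg * m^2 / s. Of the listed options, that is the dimensionality of angular momentum.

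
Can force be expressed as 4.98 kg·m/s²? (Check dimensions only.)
Yes

force has SI base units: kg * m / s^2
kg·m/s² reduces to the same SI base units, so it is a valid unit for force.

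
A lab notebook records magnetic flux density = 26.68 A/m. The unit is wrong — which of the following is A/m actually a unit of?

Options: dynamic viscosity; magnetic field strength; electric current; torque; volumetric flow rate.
magnetic field strength

magnetic flux density should have units dimensionally equivalent to kg / (A * s^2) (e.g. T).
The given unit 'A/m' reduces to A / m. Of the listed options, that is the dimensionality of magnetic field strength.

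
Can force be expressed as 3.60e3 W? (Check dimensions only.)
No

force has SI base units: kg * m / s^2
W does NOT reduce to kg * m / s^2; a valid unit for force would be e.g. N.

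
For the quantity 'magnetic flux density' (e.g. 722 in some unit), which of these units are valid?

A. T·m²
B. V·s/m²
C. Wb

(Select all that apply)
B

magnetic flux density has SI base units: kg / (A * s^2)

Checking each option against kg / (A * s^2):
  A. T·m²: ✗ does not match
  B. V·s/m²: ✓ matches
  C. Wb: ✗ does not match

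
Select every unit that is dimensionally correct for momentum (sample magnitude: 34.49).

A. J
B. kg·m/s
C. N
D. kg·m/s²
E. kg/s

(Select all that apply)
B

momentum has SI base units: kg * m / s

Checking each option against kg * m / s:
  A. J: ✗ does not match
  B. kg·m/s: ✓ matches
  C. N: ✗ does not match
  D. kg·m/s²: ✗ does not match
  E. kg/s: ✗ does not match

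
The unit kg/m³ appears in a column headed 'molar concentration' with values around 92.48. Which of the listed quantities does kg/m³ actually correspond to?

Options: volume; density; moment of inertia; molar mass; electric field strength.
density

molar concentration should have units dimensionally equivalent to mol / m^3 (e.g. mol/m³).
The given unit 'kg/m³' reduces to kg / m^3. Of the listed options, that is the dimensionality of density.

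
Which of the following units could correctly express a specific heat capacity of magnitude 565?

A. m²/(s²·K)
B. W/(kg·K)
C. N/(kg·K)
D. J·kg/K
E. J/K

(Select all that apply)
A

specific heat capacity has SI base units: m^2 / (s^2 * K)

Checking each option against m^2 / (s^2 * K):
  A. m²/(s²·K): ✓ matches
  B. W/(kg·K): ✗ does not match
  C. N/(kg·K): ✗ does not match
  D. J·kg/K: ✗ does not match
  E. J/K: ✗ does not match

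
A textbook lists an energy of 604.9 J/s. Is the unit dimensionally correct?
No

energy has SI base units: kg * m^2 / s^2
J/s does NOT reduce to kg * m^2 / s^2; a valid unit for energy would be e.g. J.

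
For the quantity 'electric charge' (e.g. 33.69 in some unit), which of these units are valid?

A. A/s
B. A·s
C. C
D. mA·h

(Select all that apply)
B, C, D

electric charge has SI base units: A * s

Checking each option against A * s:
  A. A/s: ✗ does not match
  B. A·s: ✓ matches
  C. C: ✓ matches
  D. mA·h: ✓ matches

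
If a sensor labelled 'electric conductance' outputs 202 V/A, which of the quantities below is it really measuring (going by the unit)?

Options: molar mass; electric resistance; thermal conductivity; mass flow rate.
electric resistance

electric conductance should have units dimensionally equivalent to A^2 * s^3 / (kg * m^2) (e.g. S).
The given unit 'V/A' reduces to kg * m^2 / (A^2 * s^3). Of the listed options, that is the dimensionality of electric resistance.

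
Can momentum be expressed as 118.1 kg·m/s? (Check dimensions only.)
Yes

momentum has SI base units: kg * m / s
kg·m/s reduces to the same SI base units, so it is a valid unit for momentum.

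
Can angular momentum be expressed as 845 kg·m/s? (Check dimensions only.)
No

angular momentum has SI base units: kg * m^2 / s
kg·m/s does NOT reduce to kg * m^2 / s; a valid unit for angular momentum would be e.g. kg·m²/s.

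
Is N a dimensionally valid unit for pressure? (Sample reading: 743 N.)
No

pressure has SI base units: kg / (m * s^2)
N does NOT reduce to kg / (m * s^2); a valid unit for pressure would be e.g. Pa.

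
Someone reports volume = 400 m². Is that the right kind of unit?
No

volume has SI base units: m^3
m² does NOT reduce to m^3; a valid unit for volume would be e.g. m³.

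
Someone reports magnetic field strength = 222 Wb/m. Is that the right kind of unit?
No

magnetic field strength has SI base units: A / m
Wb/m does NOT reduce to A / m; a valid unit for magnetic field strength would be e.g. A/m.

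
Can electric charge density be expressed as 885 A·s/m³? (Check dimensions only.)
Yes

electric charge density has SI base units: A * s / m^3
A·s/m³ reduces to the same SI base units, so it is a valid unit for electric charge density.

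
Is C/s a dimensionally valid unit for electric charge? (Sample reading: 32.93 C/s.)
No

electric charge has SI base units: A * s
C/s does NOT reduce to A * s; a valid unit for electric charge would be e.g. C.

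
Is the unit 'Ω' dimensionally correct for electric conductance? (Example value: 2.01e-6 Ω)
No

electric conductance has SI base units: A^2 * s^3 / (kg * m^2)
Ω does NOT reduce to A^2 * s^3 / (kg * m^2); a valid unit for electric conductance would be e.g. S.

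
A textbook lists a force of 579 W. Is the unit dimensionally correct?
No

force has SI base units: kg * m / s^2
W does NOT reduce to kg * m / s^2; a valid unit for force would be e.g. N.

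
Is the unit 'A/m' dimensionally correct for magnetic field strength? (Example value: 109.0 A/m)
Yes

magnetic field strength has SI base units: A / m
A/m reduces to the same SI base units, so it is a valid unit for magnetic field strength.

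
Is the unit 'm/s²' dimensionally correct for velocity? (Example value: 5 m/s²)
No

velocity has SI base units: m / s
m/s² does NOT reduce to m / s; a valid unit for velocity would be e.g. m/s.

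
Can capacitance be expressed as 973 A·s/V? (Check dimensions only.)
Yes

capacitance has SI base units: A^2 * s^4 / (kg * m^2)
A·s/V reduces to the same SI base units, so it is a valid unit for capacitance.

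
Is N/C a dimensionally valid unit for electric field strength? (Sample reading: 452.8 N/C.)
Yes

electric field strength has SI base units: kg * m / (A * s^3)
N/C reduces to the same SI base units, so it is a valid unit for electric field strength.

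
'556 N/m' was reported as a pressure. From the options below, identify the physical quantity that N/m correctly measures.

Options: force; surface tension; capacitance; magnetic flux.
surface tension

pressure should have units dimensionally equivalent to kg / (m * s^2) (e.g. Pa).
The given unit 'N/m' reduces to kg / s^2. Of the listed options, that is the dimensionality of surface tension.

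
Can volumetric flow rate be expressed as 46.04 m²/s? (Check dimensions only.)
No

volumetric flow rate has SI base units: m^3 / s
m²/s does NOT reduce to m^3 / s; a valid unit for volumetric flow rate would be e.g. m³/s.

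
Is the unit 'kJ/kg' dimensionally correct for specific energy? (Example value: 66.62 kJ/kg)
Yes

specific energy has SI base units: m^2 / s^2
kJ/kg reduces to the same SI base units, so it is a valid unit for specific energy.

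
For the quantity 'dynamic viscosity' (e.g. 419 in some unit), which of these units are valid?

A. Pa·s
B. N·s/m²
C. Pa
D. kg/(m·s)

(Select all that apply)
A, B, D

dynamic viscosity has SI base units: kg / (m * s)

Checking each option against kg / (m * s):
  A. Pa·s: ✓ matches
  B. N·s/m²: ✓ matches
  C. Pa: ✗ does not match
  D. kg/(m·s): ✓ matches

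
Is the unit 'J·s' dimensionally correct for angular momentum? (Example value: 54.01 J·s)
Yes

angular momentum has SI base units: kg * m^2 / s
J·s reduces to the same SI base units, so it is a valid unit for angular momentum.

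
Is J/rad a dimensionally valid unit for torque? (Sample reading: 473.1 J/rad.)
Yes

torque has SI base units: kg * m^2 / s^2
J/rad reduces to the same SI base units, so it is a valid unit for torque.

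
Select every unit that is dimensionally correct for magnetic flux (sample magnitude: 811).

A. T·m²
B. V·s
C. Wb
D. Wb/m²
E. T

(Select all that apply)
A, B, C

magnetic flux has SI base units: kg * m^2 / (A * s^2)

Checking each option against kg * m^2 / (A * s^2):
  A. T·m²: ✓ matches
  B. V·s: ✓ matches
  C. Wb: ✓ matches
  D. Wb/m²: ✗ does not match
  E. T: ✗ does not match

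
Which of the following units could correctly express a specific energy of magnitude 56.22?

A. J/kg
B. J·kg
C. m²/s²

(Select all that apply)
A, C

specific energy has SI base units: m^2 / s^2

Checking each option against m^2 / s^2:
  A. J/kg: ✓ matches
  B. J·kg: ✗ does not match
  C. m²/s²: ✓ matches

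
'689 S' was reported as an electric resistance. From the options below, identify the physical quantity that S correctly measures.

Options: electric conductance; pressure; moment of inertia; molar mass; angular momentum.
electric conductance

electric resistance should have units dimensionally equivalent to kg * m^2 / (A^2 * s^3) (e.g. Ω).
The given unit 'S' reduces to A^2 * s^3 / (kg * m^2). Of the listed options, that is the dimensionality of electric conductance.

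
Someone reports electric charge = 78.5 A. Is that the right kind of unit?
No

electric charge has SI base units: A * s
A does NOT reduce to A * s; a valid unit for electric charge would be e.g. C.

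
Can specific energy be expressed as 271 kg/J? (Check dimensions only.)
No

specific energy has SI base units: m^2 / s^2
kg/J does NOT reduce to m^2 / s^2; a valid unit for specific energy would be e.g. J/kg.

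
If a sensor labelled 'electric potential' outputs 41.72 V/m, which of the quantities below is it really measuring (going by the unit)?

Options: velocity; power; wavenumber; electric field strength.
electric field strength

electric potential should have units dimensionally equivalent to kg * m^2 / (A * s^3) (e.g. V).
The given unit 'V/m' reduces to kg * m / (A * s^3). Of the listed options, that is the dimensionality of electric field strength.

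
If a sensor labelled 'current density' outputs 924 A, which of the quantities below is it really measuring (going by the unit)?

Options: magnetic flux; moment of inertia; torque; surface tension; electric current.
electric current

current density should have units dimensionally equivalent to A / m^2 (e.g. A/m²).
The given unit 'A' reduces to A. Of the listed options, that is the dimensionality of electric current.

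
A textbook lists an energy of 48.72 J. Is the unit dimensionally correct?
Yes

energy has SI base units: kg * m^2 / s^2
J reduces to the same SI base units, so it is a valid unit for energy.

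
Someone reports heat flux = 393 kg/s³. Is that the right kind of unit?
Yes

heat flux has SI base units: kg / s^3
kg/s³ reduces to the same SI base units, so it is a valid unit for heat flux.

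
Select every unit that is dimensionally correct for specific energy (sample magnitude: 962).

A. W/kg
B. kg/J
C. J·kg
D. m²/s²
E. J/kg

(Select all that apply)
D, E

specific energy has SI base units: m^2 / s^2

Checking each option against m^2 / s^2:
  A. W/kg: ✗ does not match
  B. kg/J: ✗ does not match
  C. J·kg: ✗ does not match
  D. m²/s²: ✓ matches
  E. J/kg: ✓ matches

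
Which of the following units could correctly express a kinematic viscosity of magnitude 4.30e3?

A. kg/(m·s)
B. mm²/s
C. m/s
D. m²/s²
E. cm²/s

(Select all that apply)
B, E

kinematic viscosity has SI base units: m^2 / s

Checking each option against m^2 / s:
  A. kg/(m·s): ✗ does not match
  B. mm²/s: ✓ matches
  C. m/s: ✗ does not match
  D. m²/s²: ✗ does not match
  E. cm²/s: ✓ matches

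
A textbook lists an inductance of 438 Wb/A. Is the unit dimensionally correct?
Yes

inductance has SI base units: kg * m^2 / (A^2 * s^2)
Wb/A reduces to the same SI base units, so it is a valid unit for inductance.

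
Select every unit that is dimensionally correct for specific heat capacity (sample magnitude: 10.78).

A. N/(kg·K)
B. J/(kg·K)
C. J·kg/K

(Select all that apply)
B

specific heat capacity has SI base units: m^2 / (s^2 * K)

Checking each option against m^2 / (s^2 * K):
  A. N/(kg·K): ✗ does not match
  B. J/(kg·K): ✓ matches
  C. J·kg/K: ✗ does not match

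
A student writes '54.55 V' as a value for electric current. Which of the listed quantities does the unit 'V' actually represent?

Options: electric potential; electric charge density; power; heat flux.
electric potential

electric current should have units dimensionally equivalent to A (e.g. A).
The given unit 'V' reduces to kg * m^2 / (A * s^3). Of the listed options, that is the dimensionality of electric potential.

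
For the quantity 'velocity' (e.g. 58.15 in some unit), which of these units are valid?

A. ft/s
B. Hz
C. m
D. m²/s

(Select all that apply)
A

velocity has SI base units: m / s

Checking each option against m / s:
  A. ft/s: ✓ matches
  B. Hz: ✗ does not match
  C. m: ✗ does not match
  D. m²/s: ✗ does not match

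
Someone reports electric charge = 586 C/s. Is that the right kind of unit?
No

electric charge has SI base units: A * s
C/s does NOT reduce to A * s; a valid unit for electric charge would be e.g. C.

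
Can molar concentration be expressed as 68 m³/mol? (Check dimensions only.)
No

molar concentration has SI base units: mol / m^3
m³/mol does NOT reduce to mol / m^3; a valid unit for molar concentration would be e.g. mol/m³.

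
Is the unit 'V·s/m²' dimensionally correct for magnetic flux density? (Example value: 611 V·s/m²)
Yes

magnetic flux density has SI base units: kg / (A * s^2)
V·s/m² reduces to the same SI base units, so it is a valid unit for magnetic flux density.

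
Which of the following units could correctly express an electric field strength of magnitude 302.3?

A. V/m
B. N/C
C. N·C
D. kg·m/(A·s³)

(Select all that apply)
A, B, D

electric field strength has SI base units: kg * m / (A * s^3)

Checking each option against kg * m / (A * s^3):
  A. V/m: ✓ matches
  B. N/C: ✓ matches
  C. N·C: ✗ does not match
  D. kg·m/(A·s³): ✓ matches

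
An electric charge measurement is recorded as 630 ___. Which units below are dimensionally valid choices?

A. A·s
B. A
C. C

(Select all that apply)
A, C

electric charge has SI base units: A * s

Checking each option against A * s:
  A. A·s: ✓ matches
  B. A: ✗ does not match
  C. C: ✓ matches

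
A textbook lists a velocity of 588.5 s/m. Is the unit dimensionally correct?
No

velocity has SI base units: m / s
s/m does NOT reduce to m / s; a valid unit for velocity would be e.g. m/s.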